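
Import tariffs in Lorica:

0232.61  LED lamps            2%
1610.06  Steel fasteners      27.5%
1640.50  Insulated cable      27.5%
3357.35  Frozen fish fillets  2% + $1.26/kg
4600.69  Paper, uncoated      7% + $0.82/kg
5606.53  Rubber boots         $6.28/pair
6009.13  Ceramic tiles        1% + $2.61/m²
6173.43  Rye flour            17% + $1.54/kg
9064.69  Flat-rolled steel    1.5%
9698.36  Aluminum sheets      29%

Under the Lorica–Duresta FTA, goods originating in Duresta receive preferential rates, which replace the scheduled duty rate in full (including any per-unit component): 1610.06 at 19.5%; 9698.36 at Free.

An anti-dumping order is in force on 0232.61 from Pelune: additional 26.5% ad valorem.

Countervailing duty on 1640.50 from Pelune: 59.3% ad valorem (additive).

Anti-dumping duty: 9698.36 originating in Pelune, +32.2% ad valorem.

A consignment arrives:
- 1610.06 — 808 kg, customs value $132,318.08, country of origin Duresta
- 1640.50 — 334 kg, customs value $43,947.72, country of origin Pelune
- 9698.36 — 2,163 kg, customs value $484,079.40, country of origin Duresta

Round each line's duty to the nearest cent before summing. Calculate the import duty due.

Line 1 (1610.06, Duresta, 808 kg, $132,318.08):
Base rate for 1610.06 is 27.5%.
Origin Duresta qualifies under the Lorica–Duresta agreement and 1610.06 is covered: preferential rate 19.5% applies instead.
Duty = $132,318.08 × 19.5% = $25,802.03.
Line 2 (1640.50, Pelune, 334 kg, $43,947.72):
Base rate for 1640.50 is 27.5%.
Additional duty on 1640.50 from Pelune: +59.3%. Applied ad valorem rate: 27.5% + 59.3% = 86.8%.
Duty = $43,947.72 × 86.8% = $38,146.62.
Line 3 (9698.36, Duresta, 2,163 kg, $484,079.40):
Base rate for 9698.36 is 29%.
Origin Duresta qualifies under the Lorica–Duresta agreement and 9698.36 is covered: preferential rate Free applies instead.
The additional-duty order on 9698.36 targets Pelune, not Duresta; it does not apply.
Duty = $484,079.40 × 0% = $0.00.
Total = $25,802.03 + $38,146.62 + $0.00 = $63,948.65.

$63,948.65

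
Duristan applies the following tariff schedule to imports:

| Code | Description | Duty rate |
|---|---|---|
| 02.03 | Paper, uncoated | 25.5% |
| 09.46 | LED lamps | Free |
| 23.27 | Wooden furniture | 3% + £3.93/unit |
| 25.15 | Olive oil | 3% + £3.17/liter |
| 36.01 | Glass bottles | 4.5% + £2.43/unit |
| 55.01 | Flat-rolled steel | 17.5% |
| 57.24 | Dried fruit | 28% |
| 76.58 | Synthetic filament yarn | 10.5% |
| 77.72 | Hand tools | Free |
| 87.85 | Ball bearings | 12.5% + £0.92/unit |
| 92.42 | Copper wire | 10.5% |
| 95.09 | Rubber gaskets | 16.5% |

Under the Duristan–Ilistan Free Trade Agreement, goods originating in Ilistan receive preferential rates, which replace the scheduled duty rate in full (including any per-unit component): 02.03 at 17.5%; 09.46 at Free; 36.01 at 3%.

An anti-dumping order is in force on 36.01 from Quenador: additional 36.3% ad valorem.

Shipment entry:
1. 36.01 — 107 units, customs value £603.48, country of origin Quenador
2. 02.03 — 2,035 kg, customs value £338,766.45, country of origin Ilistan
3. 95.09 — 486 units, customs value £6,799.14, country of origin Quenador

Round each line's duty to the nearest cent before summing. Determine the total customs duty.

Line 1 (36.01, Quenador, 107 units, £603.48):
Base rate for 36.01 is 4.5% + £2.43/unit.
36.01 has an FTA preferential rate, but origin Quenador is not Ilistan; base rate stands.
Additional duty on 36.01 from Quenador: +36.3%. Applied ad valorem rate: 4.5% + 36.3% = 40.8%.
Duty = £603.48 × 40.8% + 107 × £2.43 = £506.23.
Line 2 (02.03, Ilistan, 2,035 kg, £338,766.45):
Base rate for 02.03 is 25.5%.
Origin Ilistan qualifies under the Duristan–Ilistan agreement and 02.03 is covered: preferential rate 17.5% applies instead.
Duty = £338,766.45 × 17.5% = £59,284.13.
Line 3 (95.09, Quenador, 486 units, £6,799.14):
Base rate for 95.09 is 16.5%.
Duty = £6,799.14 × 16.5% = £1,121.86.
Total = £506.23 + £59,284.13 + £1,121.86 = £60,912.22.

£60,912.22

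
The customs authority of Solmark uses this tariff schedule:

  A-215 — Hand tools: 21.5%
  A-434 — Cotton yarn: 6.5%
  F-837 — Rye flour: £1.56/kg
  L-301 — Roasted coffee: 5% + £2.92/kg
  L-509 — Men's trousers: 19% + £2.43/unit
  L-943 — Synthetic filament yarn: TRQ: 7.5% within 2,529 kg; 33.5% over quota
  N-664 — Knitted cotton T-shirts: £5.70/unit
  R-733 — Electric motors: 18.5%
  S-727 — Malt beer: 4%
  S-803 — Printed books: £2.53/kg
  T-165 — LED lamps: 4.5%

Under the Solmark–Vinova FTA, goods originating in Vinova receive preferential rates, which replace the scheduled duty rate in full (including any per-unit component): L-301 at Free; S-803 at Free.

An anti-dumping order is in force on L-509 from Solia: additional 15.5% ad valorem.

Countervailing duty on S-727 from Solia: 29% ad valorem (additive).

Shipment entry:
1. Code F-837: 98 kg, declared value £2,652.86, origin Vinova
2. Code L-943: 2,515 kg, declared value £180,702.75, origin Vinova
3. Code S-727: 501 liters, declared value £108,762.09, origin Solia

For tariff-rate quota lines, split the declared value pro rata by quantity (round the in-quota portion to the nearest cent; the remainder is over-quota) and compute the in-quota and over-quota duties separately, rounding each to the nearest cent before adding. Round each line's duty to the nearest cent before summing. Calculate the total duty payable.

Line 1 (F-837, Vinova, 98 kg, £2,652.86):
Base rate for F-837 is £1.56/kg.
Origin Vinova is the FTA partner but F-837 is not on the preference list; base rate stands.
Duty = 98 × £1.56 = £152.88.
Line 2 (L-943, Vinova, 2,515 kg, £180,702.75):
Code L-943 is under a tariff-rate quota (threshold 2,529 kg). Quantity 2,515 kg is within the quota, so the in-quota rate 7.5% applies to the full value.
Duty = £180,702.75 × 7.5% = £13,552.71.
Line 3 (S-727, Solia, 501 liters, £108,762.09):
Base rate for S-727 is 4%.
Additional duty on S-727 from Solia: +29%. Applied ad valorem rate: 4% + 29% = 33%.
Duty = £108,762.09 × 33% = £35,891.49.
Total = £152.88 + £13,552.71 + £35,891.49 = £49,597.08.

£49,597.08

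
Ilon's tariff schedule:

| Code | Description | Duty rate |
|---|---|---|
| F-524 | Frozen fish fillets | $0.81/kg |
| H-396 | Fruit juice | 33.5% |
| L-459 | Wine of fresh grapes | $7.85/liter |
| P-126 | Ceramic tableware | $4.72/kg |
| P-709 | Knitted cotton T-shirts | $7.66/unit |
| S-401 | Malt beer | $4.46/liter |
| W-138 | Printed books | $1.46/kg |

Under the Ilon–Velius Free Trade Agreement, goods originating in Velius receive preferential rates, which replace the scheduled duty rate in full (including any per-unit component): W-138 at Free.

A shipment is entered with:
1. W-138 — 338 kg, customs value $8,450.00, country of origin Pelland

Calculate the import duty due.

Line 1 (W-138, Pelland, 338 kg, $8,450.00):
Base rate for W-138 is $1.46/kg.
W-138 has an FTA preferential rate, but origin Pelland is not Velius; base rate stands.
Duty = 338 × $1.46 = $493.48.

$493.48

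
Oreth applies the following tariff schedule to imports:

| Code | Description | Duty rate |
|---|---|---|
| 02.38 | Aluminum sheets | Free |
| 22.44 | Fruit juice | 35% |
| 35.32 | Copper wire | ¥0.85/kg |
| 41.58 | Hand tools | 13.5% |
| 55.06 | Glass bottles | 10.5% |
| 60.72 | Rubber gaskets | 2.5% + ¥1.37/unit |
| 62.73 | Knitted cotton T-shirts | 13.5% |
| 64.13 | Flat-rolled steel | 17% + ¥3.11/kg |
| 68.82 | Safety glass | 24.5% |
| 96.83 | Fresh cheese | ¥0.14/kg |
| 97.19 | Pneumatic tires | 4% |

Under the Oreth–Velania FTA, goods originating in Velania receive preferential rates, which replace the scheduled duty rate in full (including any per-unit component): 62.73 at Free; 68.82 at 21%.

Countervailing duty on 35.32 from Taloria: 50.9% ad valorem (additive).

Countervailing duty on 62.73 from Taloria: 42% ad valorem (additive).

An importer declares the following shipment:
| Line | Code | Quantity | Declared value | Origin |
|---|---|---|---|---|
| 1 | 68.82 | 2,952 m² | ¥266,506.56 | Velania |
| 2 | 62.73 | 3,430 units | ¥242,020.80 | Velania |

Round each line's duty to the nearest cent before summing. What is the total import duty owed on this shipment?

Line 1 (68.82, Velania, 2,952 m², ¥266,506.56):
Base rate for 68.82 is 24.5%.
Origin Velania qualifies under the Oreth–Velania agreement and 68.82 is covered: preferential rate 21% applies instead.
Duty = ¥266,506.56 × 21% = ¥55,966.38.
Line 2 (62.73, Velania, 3,430 units, ¥242,020.80):
Base rate for 62.73 is 13.5%.
Origin Velania qualifies under the Oreth–Velania agreement and 62.73 is covered: preferential rate Free applies instead.
The additional-duty order on 62.73 targets Taloria, not Velania; it does not apply.
Duty = ¥242,020.80 × 0% = ¥0.00.
Total = ¥55,966.38 + ¥0.00 = ¥55,966.38.

¥55,966.38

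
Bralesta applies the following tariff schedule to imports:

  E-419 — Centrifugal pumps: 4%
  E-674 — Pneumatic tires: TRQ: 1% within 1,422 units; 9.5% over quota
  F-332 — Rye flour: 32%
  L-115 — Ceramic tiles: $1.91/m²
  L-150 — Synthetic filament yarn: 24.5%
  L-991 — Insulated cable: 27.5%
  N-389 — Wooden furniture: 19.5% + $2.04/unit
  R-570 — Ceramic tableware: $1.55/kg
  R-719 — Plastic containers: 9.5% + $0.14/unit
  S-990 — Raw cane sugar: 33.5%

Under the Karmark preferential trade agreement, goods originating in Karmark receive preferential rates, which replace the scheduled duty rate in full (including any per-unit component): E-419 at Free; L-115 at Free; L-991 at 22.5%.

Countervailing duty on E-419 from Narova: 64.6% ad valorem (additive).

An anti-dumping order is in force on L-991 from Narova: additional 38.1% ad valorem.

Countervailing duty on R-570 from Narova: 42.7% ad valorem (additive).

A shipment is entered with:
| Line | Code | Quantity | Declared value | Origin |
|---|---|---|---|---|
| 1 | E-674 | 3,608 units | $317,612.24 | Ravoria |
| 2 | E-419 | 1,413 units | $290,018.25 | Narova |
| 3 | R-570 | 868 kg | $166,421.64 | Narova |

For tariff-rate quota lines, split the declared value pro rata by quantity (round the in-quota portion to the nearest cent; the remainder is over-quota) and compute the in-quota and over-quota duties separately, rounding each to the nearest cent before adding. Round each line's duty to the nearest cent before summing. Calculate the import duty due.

$290,892.94

Line 1 (E-674, Ravoria, 3,608 units, $317,612.24):
Code E-674 is under a tariff-rate quota (threshold 1,422 units). In-quota: 1,422 units at 1%; over-quota: 2,186 units at 9.5%.
Pro-rata value split: in-quota = $317,612.24 × 1,422/3,608 = $125,178.66; over-quota = $317,612.24 − $125,178.66 = $192,433.58.
In-quota duty = $125,178.66 × 1% = $1,251.79. Over-quota duty = $192,433.58 × 9.5% = $18,281.19.
Line duty = $1,251.79 + $18,281.19 = $19,532.98.
Line 2 (E-419, Narova, 1,413 units, $290,018.25):
Base rate for E-419 is 4%.
E-419 has an FTA preferential rate, but origin Narova is not Karmark; base rate stands.
Additional duty on E-419 from Narova: +64.6%. Applied ad valorem rate: 4% + 64.6% = 68.6%.
Duty = $290,018.25 × 68.6% = $198,952.52.
Line 3 (R-570, Narova, 868 kg, $166,421.64):
Base rate for R-570 is $1.55/kg.
Additional duty on R-570 from Narova: +42.7% ad valorem. Applied ad valorem rate = 42.7%.
Duty = $166,421.64 × 42.7% + 868 × $1.55 = $72,407.44.
Total = $19,532.98 + $198,952.52 + $72,407.44 = $290,892.94.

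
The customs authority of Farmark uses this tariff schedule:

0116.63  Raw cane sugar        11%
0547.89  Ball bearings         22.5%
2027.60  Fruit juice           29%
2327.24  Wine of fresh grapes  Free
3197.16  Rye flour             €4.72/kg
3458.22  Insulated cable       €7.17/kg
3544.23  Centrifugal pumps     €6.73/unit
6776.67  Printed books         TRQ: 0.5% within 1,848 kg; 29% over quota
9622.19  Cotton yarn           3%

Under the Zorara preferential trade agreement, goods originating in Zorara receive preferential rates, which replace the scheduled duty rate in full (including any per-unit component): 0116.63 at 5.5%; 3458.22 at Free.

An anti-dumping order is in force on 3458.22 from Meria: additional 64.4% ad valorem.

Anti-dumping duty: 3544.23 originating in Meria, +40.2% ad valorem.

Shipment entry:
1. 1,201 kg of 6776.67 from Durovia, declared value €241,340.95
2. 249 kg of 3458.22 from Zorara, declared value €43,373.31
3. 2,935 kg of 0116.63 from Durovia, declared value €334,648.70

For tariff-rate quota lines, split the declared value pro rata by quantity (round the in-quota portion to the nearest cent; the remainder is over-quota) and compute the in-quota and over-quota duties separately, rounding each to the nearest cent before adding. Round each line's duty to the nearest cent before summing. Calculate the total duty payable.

Line 1 (6776.67, Durovia, 1,201 kg, €241,340.95):
Code 6776.67 is under a tariff-rate quota (threshold 1,848 kg). Quantity 1,201 kg is within the quota, so the in-quota rate 0.5% applies to the full value.
Duty = €241,340.95 × 0.5% = €1,206.70.
Line 2 (3458.22, Zorara, 249 kg, €43,373.31):
Base rate for 3458.22 is €7.17/kg.
Origin Zorara qualifies under the Farmark–Zorara agreement and 3458.22 is covered: preferential rate Free applies instead.
The additional-duty order on 3458.22 targets Meria, not Zorara; it does not apply.
Duty = €43,373.31 × 0% = €0.00.
Line 3 (0116.63, Durovia, 2,935 kg, €334,648.70):
Base rate for 0116.63 is 11%.
0116.63 has an FTA preferential rate, but origin Durovia is not Zorara; base rate stands.
Duty = €334,648.70 × 11% = €36,811.36.
Total = €1,206.70 + €0.00 + €36,811.36 = €38,018.06.

€38,018.06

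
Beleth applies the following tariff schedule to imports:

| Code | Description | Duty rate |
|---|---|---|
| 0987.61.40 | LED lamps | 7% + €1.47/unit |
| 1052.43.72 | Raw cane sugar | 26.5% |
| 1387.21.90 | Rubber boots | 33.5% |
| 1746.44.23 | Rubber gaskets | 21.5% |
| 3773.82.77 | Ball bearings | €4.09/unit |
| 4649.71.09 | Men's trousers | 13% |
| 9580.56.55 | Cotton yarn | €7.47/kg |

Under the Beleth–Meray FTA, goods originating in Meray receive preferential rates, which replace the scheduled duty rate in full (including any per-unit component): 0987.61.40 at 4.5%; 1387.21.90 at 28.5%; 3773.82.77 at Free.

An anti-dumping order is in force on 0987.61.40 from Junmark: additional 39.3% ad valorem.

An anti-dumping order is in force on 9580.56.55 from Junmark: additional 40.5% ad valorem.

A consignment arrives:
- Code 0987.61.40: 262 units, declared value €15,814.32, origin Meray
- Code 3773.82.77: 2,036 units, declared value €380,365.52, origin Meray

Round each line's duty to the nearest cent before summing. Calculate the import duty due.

Line 1 (0987.61.40, Meray, 262 units, €15,814.32):
Base rate for 0987.61.40 is 7% + €1.47/unit.
Origin Meray qualifies under the Beleth–Meray agreement and 0987.61.40 is covered: preferential rate 4.5% applies instead.
The additional-duty order on 0987.61.40 targets Junmark, not Meray; it does not apply.
Duty = €15,814.32 × 4.5% = €711.64.
Line 2 (3773.82.77, Meray, 2,036 units, €380,365.52):
Base rate for 3773.82.77 is €4.09/unit.
Origin Meray qualifies under the Beleth–Meray agreement and 3773.82.77 is covered: preferential rate Free applies instead.
Duty = €380,365.52 × 0% = €0.00.
Total = €711.64 + €0.00 = €711.64.

€711.64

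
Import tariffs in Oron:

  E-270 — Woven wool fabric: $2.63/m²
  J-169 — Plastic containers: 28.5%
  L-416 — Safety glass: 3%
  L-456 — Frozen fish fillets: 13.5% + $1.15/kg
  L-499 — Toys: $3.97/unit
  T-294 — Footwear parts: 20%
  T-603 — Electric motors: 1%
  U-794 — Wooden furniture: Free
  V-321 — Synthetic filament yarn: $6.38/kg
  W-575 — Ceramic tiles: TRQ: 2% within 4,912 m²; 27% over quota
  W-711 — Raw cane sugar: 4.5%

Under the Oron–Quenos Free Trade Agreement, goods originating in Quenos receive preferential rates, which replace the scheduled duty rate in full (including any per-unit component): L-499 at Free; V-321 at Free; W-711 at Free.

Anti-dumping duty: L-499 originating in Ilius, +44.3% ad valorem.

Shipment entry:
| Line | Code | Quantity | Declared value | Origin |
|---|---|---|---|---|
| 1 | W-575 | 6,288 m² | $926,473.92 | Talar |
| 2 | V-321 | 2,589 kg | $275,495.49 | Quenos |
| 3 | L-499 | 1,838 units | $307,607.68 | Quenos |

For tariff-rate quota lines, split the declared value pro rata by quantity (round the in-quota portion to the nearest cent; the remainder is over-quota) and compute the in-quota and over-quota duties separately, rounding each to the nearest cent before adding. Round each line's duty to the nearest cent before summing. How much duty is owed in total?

Line 1 (W-575, Talar, 6,288 m², $926,473.92):
Code W-575 is under a tariff-rate quota (threshold 4,912 m²). In-quota: 4,912 m² at 2%; over-quota: 1,376 m² at 27%.
Pro-rata value split: in-quota = $926,473.92 × 4,912/6,288 = $723,734.08; over-quota = $926,473.92 − $723,734.08 = $202,739.84.
In-quota duty = $723,734.08 × 2% = $14,474.68. Over-quota duty = $202,739.84 × 27% = $54,739.76.
Line duty = $14,474.68 + $54,739.76 = $69,214.44.
Line 2 (V-321, Quenos, 2,589 kg, $275,495.49):
Base rate for V-321 is $6.38/kg.
Origin Quenos qualifies under the Oron–Quenos agreement and V-321 is covered: preferential rate Free applies instead.
Duty = $275,495.49 × 0% = $0.00.
Line 3 (L-499, Quenos, 1,838 units, $307,607.68):
Base rate for L-499 is $3.97/unit.
Origin Quenos qualifies under the Oron–Quenos agreement and L-499 is covered: preferential rate Free applies instead.
The additional-duty order on L-499 targets Ilius, not Quenos; it does not apply.
Duty = $307,607.68 × 0% = $0.00.
Total = $69,214.44 + $0.00 + $0.00 = $69,214.44.

$69,214.44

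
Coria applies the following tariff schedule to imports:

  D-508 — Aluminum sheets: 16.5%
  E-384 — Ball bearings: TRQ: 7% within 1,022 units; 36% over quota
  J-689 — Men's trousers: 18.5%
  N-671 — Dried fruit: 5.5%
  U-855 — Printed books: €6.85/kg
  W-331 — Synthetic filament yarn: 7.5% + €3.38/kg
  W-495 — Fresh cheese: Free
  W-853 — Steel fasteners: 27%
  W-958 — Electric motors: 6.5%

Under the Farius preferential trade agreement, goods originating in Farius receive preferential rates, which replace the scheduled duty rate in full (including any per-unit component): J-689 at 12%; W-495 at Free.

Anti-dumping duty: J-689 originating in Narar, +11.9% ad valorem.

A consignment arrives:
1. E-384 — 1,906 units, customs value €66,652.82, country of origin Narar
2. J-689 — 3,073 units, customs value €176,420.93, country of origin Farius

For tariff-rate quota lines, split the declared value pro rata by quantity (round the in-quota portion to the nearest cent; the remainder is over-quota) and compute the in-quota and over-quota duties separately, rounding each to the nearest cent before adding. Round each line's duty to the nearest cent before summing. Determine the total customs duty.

€34,801.11

Line 1 (E-384, Narar, 1,906 units, €66,652.82):
Code E-384 is under a tariff-rate quota (threshold 1,022 units). In-quota: 1,022 units at 7%; over-quota: 884 units at 36%.
Pro-rata value split: in-quota = €66,652.82 × 1,022/1,906 = €35,739.34; over-quota = €66,652.82 − €35,739.34 = €30,913.48.
In-quota duty = €35,739.34 × 7% = €2,501.75. Over-quota duty = €30,913.48 × 36% = €11,128.85.
Line duty = €2,501.75 + €11,128.85 = €13,630.60.
Line 2 (J-689, Farius, 3,073 units, €176,420.93):
Base rate for J-689 is 18.5%.
Origin Farius qualifies under the Coria–Farius agreement and J-689 is covered: preferential rate 12% applies instead.
The additional-duty order on J-689 targets Narar, not Farius; it does not apply.
Duty = €176,420.93 × 12% = €21,170.51.
Total = €13,630.60 + €21,170.51 = €34,801.11.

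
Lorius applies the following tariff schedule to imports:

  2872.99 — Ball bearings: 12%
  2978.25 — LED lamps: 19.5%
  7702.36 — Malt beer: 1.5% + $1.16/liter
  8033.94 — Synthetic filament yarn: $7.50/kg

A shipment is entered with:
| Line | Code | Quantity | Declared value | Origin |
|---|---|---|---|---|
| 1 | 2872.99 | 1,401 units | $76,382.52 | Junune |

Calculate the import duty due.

Line 1 (2872.99, Junune, 1,401 units, $76,382.52):
Base rate for 2872.99 is 12%.
Duty = $76,382.52 × 12% = $9,165.90.

$9,165.90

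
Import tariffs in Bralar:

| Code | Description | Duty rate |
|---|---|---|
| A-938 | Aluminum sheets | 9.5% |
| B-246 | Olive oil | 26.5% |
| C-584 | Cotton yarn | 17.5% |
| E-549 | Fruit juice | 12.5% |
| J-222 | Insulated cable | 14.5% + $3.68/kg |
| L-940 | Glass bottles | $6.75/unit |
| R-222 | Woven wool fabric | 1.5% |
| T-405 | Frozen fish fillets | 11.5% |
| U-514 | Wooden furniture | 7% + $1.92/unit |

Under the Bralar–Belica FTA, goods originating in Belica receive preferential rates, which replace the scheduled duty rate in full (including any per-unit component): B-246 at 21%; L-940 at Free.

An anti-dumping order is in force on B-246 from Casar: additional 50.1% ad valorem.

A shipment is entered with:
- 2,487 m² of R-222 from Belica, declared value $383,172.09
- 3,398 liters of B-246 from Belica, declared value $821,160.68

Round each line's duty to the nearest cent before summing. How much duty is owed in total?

$178,191.32

Line 1 (R-222, Belica, 2,487 m², $383,172.09):
Base rate for R-222 is 1.5%.
Origin Belica is the FTA partner but R-222 is not on the preference list; base rate stands.
Duty = $383,172.09 × 1.5% = $5,747.58.
Line 2 (B-246, Belica, 3,398 liters, $821,160.68):
Base rate for B-246 is 26.5%.
Origin Belica qualifies under the Bralar–Belica agreement and B-246 is covered: preferential rate 21% applies instead.
The additional-duty order on B-246 targets Casar, not Belica; it does not apply.
Duty = $821,160.68 × 21% = $172,443.74.
Total = $5,747.58 + $172,443.74 = $178,191.32.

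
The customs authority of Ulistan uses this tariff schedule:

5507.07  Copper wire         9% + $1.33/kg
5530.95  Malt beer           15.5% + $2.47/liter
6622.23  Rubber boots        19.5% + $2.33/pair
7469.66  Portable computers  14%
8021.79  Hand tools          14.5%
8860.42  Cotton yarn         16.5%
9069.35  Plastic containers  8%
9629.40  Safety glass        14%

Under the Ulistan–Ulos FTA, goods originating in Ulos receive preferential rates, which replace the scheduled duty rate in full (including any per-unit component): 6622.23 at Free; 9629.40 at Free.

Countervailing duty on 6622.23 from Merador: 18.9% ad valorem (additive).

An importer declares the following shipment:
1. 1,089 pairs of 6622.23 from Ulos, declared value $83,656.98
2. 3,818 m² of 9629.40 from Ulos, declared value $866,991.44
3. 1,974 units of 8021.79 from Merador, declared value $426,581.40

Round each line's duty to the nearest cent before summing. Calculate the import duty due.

$61,854.30

Line 1 (6622.23, Ulos, 1,089 pairs, $83,656.98):
Base rate for 6622.23 is 19.5% + $2.33/pair.
Origin Ulos qualifies under the Ulistan–Ulos agreement and 6622.23 is covered: preferential rate Free applies instead.
The additional-duty order on 6622.23 targets Merador, not Ulos; it does not apply.
Duty = $83,656.98 × 0% = $0.00.
Line 2 (9629.40, Ulos, 3,818 m², $866,991.44):
Base rate for 9629.40 is 14%.
Origin Ulos qualifies under the Ulistan–Ulos agreement and 9629.40 is covered: preferential rate Free applies instead.
Duty = $866,991.44 × 0% = $0.00.
Line 3 (8021.79, Merador, 1,974 units, $426,581.40):
Base rate for 8021.79 is 14.5%.
Duty = $426,581.40 × 14.5% = $61,854.30.
Total = $0.00 + $0.00 + $61,854.30 = $61,854.30.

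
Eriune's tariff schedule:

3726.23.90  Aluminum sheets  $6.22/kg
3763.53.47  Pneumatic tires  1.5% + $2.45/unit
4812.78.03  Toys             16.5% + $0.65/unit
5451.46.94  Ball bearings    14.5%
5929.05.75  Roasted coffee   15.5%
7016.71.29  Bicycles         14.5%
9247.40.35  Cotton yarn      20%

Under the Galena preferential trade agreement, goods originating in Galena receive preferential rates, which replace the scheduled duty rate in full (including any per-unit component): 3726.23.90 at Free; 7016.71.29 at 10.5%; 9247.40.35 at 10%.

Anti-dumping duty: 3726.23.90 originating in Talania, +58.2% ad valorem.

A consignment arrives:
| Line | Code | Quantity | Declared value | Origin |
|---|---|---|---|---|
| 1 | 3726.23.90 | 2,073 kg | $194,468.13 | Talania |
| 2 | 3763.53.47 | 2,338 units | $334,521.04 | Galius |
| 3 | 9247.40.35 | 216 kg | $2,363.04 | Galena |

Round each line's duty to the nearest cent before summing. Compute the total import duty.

Line 1 (3726.23.90, Talania, 2,073 kg, $194,468.13):
Base rate for 3726.23.90 is $6.22/kg.
3726.23.90 has an FTA preferential rate, but origin Talania is not Galena; base rate stands.
Additional duty on 3726.23.90 from Talania: +58.2% ad valorem. Applied ad valorem rate = 58.2%.
Duty = $194,468.13 × 58.2% + 2,073 × $6.22 = $126,074.51.
Line 2 (3763.53.47, Galius, 2,338 units, $334,521.04):
Base rate for 3763.53.47 is 1.5% + $2.45/unit.
Duty = $334,521.04 × 1.5% + 2,338 × $2.45 = $10,745.92.
Line 3 (9247.40.35, Galena, 216 kg, $2,363.04):
Base rate for 9247.40.35 is 20%.
Origin Galena qualifies under the Eriune–Galena agreement and 9247.40.35 is covered: preferential rate 10% applies instead.
Duty = $2,363.04 × 10% = $236.30.
Total = $126,074.51 + $10,745.92 + $236.30 = $137,056.73.

$137,056.73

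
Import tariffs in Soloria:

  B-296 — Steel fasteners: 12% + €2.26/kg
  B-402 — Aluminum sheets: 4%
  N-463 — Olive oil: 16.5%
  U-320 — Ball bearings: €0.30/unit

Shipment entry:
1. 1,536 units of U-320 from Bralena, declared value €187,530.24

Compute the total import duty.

Line 1 (U-320, Bralena, 1,536 units, €187,530.24):
Base rate for U-320 is €0.30/unit.
Duty = 1,536 × €0.30 = €460.80.

€460.80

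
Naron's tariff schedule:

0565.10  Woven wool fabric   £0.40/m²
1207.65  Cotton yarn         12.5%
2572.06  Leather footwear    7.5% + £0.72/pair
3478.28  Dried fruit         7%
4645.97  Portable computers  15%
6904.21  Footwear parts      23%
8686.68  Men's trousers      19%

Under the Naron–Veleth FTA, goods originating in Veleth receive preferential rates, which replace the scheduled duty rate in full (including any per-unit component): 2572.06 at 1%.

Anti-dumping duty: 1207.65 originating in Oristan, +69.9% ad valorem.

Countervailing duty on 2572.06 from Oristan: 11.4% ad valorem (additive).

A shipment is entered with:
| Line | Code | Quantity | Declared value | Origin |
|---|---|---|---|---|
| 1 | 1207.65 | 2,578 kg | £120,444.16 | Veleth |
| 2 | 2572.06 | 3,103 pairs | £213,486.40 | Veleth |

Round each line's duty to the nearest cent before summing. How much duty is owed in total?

Line 1 (1207.65, Veleth, 2,578 kg, £120,444.16):
Base rate for 1207.65 is 12.5%.
Origin Veleth is the FTA partner but 1207.65 is not on the preference list; base rate stands.
The additional-duty order on 1207.65 targets Oristan, not Veleth; it does not apply.
Duty = £120,444.16 × 12.5% = £15,055.52.
Line 2 (2572.06, Veleth, 3,103 pairs, £213,486.40):
Base rate for 2572.06 is 7.5% + £0.72/pair.
Origin Veleth qualifies under the Naron–Veleth agreement and 2572.06 is covered: preferential rate 1% applies instead.
The additional-duty order on 2572.06 targets Oristan, not Veleth; it does not apply.
Duty = £213,486.40 × 1% = £2,134.86.
Total = £15,055.52 + £2,134.86 = £17,190.38.

£17,190.38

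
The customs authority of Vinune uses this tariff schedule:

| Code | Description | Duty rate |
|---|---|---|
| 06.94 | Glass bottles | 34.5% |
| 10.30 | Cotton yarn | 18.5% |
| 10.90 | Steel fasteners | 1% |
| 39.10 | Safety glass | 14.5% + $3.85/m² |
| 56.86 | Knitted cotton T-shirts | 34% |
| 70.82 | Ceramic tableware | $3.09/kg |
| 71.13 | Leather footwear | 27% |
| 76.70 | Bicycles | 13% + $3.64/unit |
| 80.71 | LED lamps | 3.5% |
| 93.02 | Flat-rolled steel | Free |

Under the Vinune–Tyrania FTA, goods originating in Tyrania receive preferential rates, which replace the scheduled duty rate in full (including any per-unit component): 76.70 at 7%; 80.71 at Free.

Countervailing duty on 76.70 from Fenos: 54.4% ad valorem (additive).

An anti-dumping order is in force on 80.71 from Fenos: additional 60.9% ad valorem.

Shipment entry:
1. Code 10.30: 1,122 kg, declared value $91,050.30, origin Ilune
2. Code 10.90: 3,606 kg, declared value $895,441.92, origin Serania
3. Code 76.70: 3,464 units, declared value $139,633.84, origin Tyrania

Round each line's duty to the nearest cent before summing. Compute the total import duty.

Line 1 (10.30, Ilune, 1,122 kg, $91,050.30):
Base rate for 10.30 is 18.5%.
Duty = $91,050.30 × 18.5% = $16,844.31.
Line 2 (10.90, Serania, 3,606 kg, $895,441.92):
Base rate for 10.90 is 1%.
Duty = $895,441.92 × 1% = $8,954.42.
Line 3 (76.70, Tyrania, 3,464 units, $139,633.84):
Base rate for 76.70 is 13% + $3.64/unit.
Origin Tyrania qualifies under the Vinune–Tyrania agreement and 76.70 is covered: preferential rate 7% applies instead.
The additional-duty order on 76.70 targets Fenos, not Tyrania; it does not apply.
Duty = $139,633.84 × 7% = $9,774.37.
Total = $16,844.31 + $8,954.42 + $9,774.37 = $35,573.10.

$35,573.10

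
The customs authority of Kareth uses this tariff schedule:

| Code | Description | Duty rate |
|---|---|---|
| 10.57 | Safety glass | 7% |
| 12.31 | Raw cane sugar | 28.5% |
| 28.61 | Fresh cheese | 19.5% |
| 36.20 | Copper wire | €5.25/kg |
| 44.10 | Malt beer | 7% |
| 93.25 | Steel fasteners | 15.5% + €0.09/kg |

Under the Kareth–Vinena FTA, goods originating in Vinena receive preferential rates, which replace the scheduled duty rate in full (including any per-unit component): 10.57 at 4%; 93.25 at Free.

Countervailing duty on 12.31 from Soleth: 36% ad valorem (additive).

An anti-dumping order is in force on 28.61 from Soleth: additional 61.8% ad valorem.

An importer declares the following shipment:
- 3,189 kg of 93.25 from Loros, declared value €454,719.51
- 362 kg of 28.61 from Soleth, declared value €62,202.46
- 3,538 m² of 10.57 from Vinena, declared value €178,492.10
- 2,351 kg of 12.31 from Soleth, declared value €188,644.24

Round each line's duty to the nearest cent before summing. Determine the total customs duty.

Line 1 (93.25, Loros, 3,189 kg, €454,719.51):
Base rate for 93.25 is 15.5% + €0.09/kg.
93.25 has an FTA preferential rate, but origin Loros is not Vinena; base rate stands.
Duty = €454,719.51 × 15.5% + 3,189 × €0.09 = €70,768.53.
Line 2 (28.61, Soleth, 362 kg, €62,202.46):
Base rate for 28.61 is 19.5%.
Additional duty on 28.61 from Soleth: +61.8%. Applied ad valorem rate: 19.5% + 61.8% = 81.3%.
Duty = €62,202.46 × 81.3% = €50,570.60.
Line 3 (10.57, Vinena, 3,538 m², €178,492.10):
Base rate for 10.57 is 7%.
Origin Vinena qualifies under the Kareth–Vinena agreement and 10.57 is covered: preferential rate 4% applies instead.
Duty = €178,492.10 × 4% = €7,139.68.
Line 4 (12.31, Soleth, 2,351 kg, €188,644.24):
Base rate for 12.31 is 28.5%.
Additional duty on 12.31 from Soleth: +36%. Applied ad valorem rate: 28.5% + 36% = 64.5%.
Duty = €188,644.24 × 64.5% = €121,675.53.
Total = €70,768.53 + €50,570.60 + €7,139.68 + €121,675.53 = €250,154.34.

€250,154.34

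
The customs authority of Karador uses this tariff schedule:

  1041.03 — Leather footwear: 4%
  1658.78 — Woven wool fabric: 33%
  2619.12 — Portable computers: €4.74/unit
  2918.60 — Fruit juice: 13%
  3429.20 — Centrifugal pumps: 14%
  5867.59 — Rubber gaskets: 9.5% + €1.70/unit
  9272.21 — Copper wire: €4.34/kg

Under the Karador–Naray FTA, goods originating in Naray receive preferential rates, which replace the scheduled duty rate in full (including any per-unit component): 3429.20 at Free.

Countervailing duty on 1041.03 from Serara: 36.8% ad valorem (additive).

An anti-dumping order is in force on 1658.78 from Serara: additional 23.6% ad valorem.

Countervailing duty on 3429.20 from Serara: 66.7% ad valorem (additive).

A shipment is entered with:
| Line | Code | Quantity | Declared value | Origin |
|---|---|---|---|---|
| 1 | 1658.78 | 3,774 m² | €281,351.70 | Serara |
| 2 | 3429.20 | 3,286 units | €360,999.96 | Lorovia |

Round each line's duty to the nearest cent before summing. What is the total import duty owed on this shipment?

Line 1 (1658.78, Serara, 3,774 m², €281,351.70):
Base rate for 1658.78 is 33%.
Additional duty on 1658.78 from Serara: +23.6%. Applied ad valorem rate: 33% + 23.6% = 56.6%.
Duty = €281,351.70 × 56.6% = €159,245.06.
Line 2 (3429.20, Lorovia, 3,286 units, €360,999.96):
Base rate for 3429.20 is 14%.
3429.20 has an FTA preferential rate, but origin Lorovia is not Naray; base rate stands.
The additional-duty order on 3429.20 targets Serara, not Lorovia; it does not apply.
Duty = €360,999.96 × 14% = €50,539.99.
Total = €159,245.06 + €50,539.99 = €209,785.05.

€209,785.05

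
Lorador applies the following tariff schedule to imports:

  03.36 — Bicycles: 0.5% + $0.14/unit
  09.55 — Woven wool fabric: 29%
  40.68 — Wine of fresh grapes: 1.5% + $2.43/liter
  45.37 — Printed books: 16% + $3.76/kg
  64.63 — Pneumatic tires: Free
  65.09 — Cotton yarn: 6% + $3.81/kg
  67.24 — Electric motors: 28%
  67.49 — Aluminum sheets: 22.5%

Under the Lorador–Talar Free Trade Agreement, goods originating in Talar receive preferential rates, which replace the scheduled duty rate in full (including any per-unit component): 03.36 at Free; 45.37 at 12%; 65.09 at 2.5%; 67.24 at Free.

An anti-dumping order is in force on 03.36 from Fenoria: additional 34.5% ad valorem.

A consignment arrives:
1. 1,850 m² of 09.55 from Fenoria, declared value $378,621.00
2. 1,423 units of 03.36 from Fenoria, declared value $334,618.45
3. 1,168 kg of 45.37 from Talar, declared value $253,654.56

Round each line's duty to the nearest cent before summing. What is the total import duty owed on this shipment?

Line 1 (09.55, Fenoria, 1,850 m², $378,621.00):
Base rate for 09.55 is 29%.
Duty = $378,621.00 × 29% = $109,800.09.
Line 2 (03.36, Fenoria, 1,423 units, $334,618.45):
Base rate for 03.36 is 0.5% + $0.14/unit.
03.36 has an FTA preferential rate, but origin Fenoria is not Talar; base rate stands.
Additional duty on 03.36 from Fenoria: +34.5%. Applied ad valorem rate: 0.5% + 34.5% = 35%.
Duty = $334,618.45 × 35% + 1,423 × $0.14 = $117,315.68.
Line 3 (45.37, Talar, 1,168 kg, $253,654.56):
Base rate for 45.37 is 16% + $3.76/kg.
Origin Talar qualifies under the Lorador–Talar agreement and 45.37 is covered: preferential rate 12% applies instead.
Duty = $253,654.56 × 12% = $30,438.55.
Total = $109,800.09 + $117,315.68 + $30,438.55 = $257,554.32.

$257,554.32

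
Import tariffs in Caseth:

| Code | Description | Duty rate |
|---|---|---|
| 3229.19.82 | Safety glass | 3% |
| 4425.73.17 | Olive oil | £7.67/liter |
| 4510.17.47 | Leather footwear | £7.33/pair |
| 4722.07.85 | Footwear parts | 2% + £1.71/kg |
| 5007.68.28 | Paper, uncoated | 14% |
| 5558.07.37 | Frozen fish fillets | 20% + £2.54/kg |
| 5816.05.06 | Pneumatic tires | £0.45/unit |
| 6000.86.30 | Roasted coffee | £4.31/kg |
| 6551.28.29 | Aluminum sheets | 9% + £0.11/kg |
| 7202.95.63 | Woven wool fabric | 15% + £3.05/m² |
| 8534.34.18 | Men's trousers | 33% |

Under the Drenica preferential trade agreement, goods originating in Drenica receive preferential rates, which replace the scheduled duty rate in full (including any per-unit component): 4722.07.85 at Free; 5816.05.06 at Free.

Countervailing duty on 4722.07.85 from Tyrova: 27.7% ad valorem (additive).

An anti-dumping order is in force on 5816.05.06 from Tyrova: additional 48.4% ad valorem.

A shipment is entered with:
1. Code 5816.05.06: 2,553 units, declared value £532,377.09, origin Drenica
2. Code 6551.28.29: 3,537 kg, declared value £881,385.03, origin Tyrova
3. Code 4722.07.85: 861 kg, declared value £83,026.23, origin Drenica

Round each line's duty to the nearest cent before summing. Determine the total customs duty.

Line 1 (5816.05.06, Drenica, 2,553 units, £532,377.09):
Base rate for 5816.05.06 is £0.45/unit.
Origin Drenica qualifies under the Caseth–Drenica agreement and 5816.05.06 is covered: preferential rate Free applies instead.
The additional-duty order on 5816.05.06 targets Tyrova, not Drenica; it does not apply.
Duty = £532,377.09 × 0% = £0.00.
Line 2 (6551.28.29, Tyrova, 3,537 kg, £881,385.03):
Base rate for 6551.28.29 is 9% + £0.11/kg.
Duty = £881,385.03 × 9% + 3,537 × £0.11 = £79,713.72.
Line 3 (4722.07.85, Drenica, 861 kg, £83,026.23):
Base rate for 4722.07.85 is 2% + £1.71/kg.
Origin Drenica qualifies under the Caseth–Drenica agreement and 4722.07.85 is covered: preferential rate Free applies instead.
The additional-duty order on 4722.07.85 targets Tyrova, not Drenica; it does not apply.
Duty = £83,026.23 × 0% = £0.00.
Total = £0.00 + £79,713.72 + £0.00 = £79,713.72.

£79,713.72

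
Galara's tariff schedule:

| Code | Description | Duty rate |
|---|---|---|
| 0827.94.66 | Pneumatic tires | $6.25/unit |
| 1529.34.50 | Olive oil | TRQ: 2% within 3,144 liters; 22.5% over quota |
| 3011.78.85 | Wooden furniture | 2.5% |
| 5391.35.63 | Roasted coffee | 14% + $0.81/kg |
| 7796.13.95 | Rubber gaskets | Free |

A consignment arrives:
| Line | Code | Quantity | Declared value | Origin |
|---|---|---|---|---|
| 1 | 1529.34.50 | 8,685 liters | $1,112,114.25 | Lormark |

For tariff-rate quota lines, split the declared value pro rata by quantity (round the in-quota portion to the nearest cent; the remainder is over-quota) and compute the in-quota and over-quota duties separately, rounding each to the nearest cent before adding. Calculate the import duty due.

$167,694.92

Line 1 (1529.34.50, Lormark, 8,685 liters, $1,112,114.25):
Code 1529.34.50 is under a tariff-rate quota (threshold 3,144 liters). In-quota: 3,144 liters at 2%; over-quota: 5,541 liters at 22.5%.
Pro-rata value split: in-quota = $1,112,114.25 × 3,144/8,685 = $402,589.20; over-quota = $1,112,114.25 − $402,589.20 = $709,525.05.
In-quota duty = $402,589.20 × 2% = $8,051.78. Over-quota duty = $709,525.05 × 22.5% = $159,643.14.
Line duty = $8,051.78 + $159,643.14 = $167,694.92.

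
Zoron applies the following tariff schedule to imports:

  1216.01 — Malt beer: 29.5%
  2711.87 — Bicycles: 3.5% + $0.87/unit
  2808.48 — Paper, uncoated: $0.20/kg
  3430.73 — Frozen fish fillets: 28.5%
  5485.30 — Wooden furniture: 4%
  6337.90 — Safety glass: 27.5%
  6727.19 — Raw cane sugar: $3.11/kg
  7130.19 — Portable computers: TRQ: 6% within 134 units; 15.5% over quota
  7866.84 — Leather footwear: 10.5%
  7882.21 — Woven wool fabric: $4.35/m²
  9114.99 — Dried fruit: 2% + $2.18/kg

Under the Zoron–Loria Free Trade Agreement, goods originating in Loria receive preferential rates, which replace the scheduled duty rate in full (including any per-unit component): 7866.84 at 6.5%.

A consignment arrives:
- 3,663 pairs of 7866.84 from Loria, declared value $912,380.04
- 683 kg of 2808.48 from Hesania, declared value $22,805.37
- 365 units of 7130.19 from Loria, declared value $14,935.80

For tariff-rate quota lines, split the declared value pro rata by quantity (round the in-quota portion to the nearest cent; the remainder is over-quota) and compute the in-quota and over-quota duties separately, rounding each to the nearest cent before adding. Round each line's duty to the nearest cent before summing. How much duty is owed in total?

Line 1 (7866.84, Loria, 3,663 pairs, $912,380.04):
Base rate for 7866.84 is 10.5%.
Origin Loria qualifies under the Zoron–Loria agreement and 7866.84 is covered: preferential rate 6.5% applies instead.
Duty = $912,380.04 × 6.5% = $59,304.70.
Line 2 (2808.48, Hesania, 683 kg, $22,805.37):
Base rate for 2808.48 is $0.20/kg.
Duty = 683 × $0.20 = $136.60.
Line 3 (7130.19, Loria, 365 units, $14,935.80):
Code 7130.19 is under a tariff-rate quota (threshold 134 units). In-quota: 134 units at 6%; over-quota: 231 units at 15.5%.
Pro-rata value split: in-quota = $14,935.80 × 134/365 = $5,483.28; over-quota = $14,935.80 − $5,483.28 = $9,452.52.
In-quota duty = $5,483.28 × 6% = $329.00. Over-quota duty = $9,452.52 × 15.5% = $1,465.14.
Line duty = $329.00 + $1,465.14 = $1,794.14.
Total = $59,304.70 + $136.60 + $1,794.14 = $61,235.44.

$61,235.44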